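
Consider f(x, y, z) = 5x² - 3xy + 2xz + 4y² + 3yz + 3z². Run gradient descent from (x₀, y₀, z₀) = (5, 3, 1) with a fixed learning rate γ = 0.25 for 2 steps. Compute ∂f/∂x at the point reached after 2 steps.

124.625

∇f = (10x - 3y + 2z, -3x + 8y + 3z, 2x + 3y + 6z)
(x₁, y₁, z₁) = (5, 3, 1) − 0.25·(43, 12, 25) = (-5.75, 0, -5.25)
(x₂, y₂, z₂) = (-5.75, 0, -5.25) − 0.25·(-68, 1.5, -43) = (11.25, -0.375, 5.5)
∂f/∂x at (11.25, -0.375, 5.5) = 124.625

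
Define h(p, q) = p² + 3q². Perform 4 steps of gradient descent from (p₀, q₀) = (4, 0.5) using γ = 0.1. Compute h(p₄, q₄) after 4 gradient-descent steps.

2.68484608

∇h = (2p, 6q)
(p₁, q₁) = (4, 0.5) − 0.1·(8, 3) = (3.2, 0.2)
(p₂, q₂) = (3.2, 0.2) − 0.1·(6.4, 1.2) = (2.56, 0.08)
(p₃, q₃) = (2.56, 0.08) − 0.1·(5.12, 0.48) = (2.048, 0.032)
(p₄, q₄) = (2.048, 0.032) − 0.1·(4.096, 0.192) = (1.6384, 0.0128)
h(1.6384, 0.0128) = 2.68484608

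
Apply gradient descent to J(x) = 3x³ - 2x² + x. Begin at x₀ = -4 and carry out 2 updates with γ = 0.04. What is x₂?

J′(x) = 9x² - 4x + 1
x₁ = -4 − 0.04·161 = -10.44
x₂ = -10.44 − 0.04·1023.7024 = -51.388096

-51.388096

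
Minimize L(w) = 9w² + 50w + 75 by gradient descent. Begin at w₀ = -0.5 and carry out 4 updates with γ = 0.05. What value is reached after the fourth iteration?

L′(w) = 18w + 50
w₁ = -0.5 − 0.05·41 = -2.55
w₂ = -2.55 − 0.05·4.1 = -2.755
w₃ = -2.755 − 0.05·0.41 = -2.7755
w₄ = -2.7755 − 0.05·0.041 = -2.77755

-2.77755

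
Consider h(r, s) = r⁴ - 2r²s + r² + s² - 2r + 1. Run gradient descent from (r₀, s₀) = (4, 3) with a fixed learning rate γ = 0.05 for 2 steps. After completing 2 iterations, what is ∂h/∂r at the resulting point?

453699.852007268064

∇h = (4r³ - 4rs + 2r - 2, -2r² + 2s)
Step 1: at (4, 3), ∇h = (214, -26) → (4, 3) − 0.05·(214, -26) = (-6.7, 4.3)
Step 2: at (-6.7, 4.3), ∇h = (-1103.212, -81.18) → (-6.7, 4.3) − 0.05·(-1103.212, -81.18) = (48.4606, 8.359)
∂h/∂r at (48.4606, 8.359) = 453699.852007268064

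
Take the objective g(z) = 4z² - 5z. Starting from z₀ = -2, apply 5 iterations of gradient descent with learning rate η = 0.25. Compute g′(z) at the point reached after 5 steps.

g′(z) = 8z - 5
z₁ = -2 − 0.25·(-21) = 3.25
z₂ = 3.25 − 0.25·21 = -2
z₃ = -2 − 0.25·(-21) = 3.25
z₄ = 3.25 − 0.25·21 = -2
z₅ = -2 − 0.25·(-21) = 3.25
g′(z) at (3.25) = 21

21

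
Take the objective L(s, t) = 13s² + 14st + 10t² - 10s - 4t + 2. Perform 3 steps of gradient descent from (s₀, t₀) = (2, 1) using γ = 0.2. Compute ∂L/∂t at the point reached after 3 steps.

∇L = (26s + 14t - 10, 14s + 20t - 4)
Step 1: at (2, 1), ∇L = (56, 44) → (2, 1) − 0.2·(56, 44) = (-9.2, -7.8)
Step 2: at (-9.2, -7.8), ∇L = (-358.4, -288.8) → (-9.2, -7.8) − 0.2·(-358.4, -288.8) = (62.48, 49.96)
Step 3: at (62.48, 49.96), ∇L = (2313.92, 1869.92) → (62.48, 49.96) − 0.2·(2313.92, 1869.92) = (-400.304, -324.024)
∂L/∂t at (-400.304, -324.024) = -12088.736

-12088.736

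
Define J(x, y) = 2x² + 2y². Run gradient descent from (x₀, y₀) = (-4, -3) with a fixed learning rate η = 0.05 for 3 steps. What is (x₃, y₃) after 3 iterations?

∇J = (4x, 4y)
(x₁, y₁) = (-4, -3) − 0.05·(-16, -12) = (-3.2, -2.4)
(x₂, y₂) = (-3.2, -2.4) − 0.05·(-12.8, -9.6) = (-2.56, -1.92)
(x₃, y₃) = (-2.56, -1.92) − 0.05·(-10.24, -7.68) = (-2.048, -1.536)

(-2.048, -1.536)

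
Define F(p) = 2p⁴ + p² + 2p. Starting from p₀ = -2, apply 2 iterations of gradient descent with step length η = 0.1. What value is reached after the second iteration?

F′(p) = 8p³ + 2p + 2
p₁ = -2 − 0.1·(-66) = 4.6
p₂ = 4.6 − 0.1·789.888 = -74.3888

-74.3888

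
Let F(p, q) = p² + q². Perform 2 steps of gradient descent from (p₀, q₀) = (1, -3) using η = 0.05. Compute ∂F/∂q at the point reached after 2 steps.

-4.86

∇F = (2p, 2q)
(p₁, q₁) = (1, -3) − 0.05·(2, -6) = (0.9, -2.7)
(p₂, q₂) = (0.9, -2.7) − 0.05·(1.8, -5.4) = (0.81, -2.43)
∂F/∂q at (0.81, -2.43) = -4.86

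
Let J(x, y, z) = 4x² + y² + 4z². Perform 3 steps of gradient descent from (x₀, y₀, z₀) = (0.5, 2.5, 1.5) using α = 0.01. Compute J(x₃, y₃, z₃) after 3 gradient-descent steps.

∇J = (8x, 2y, 8z)
(x₁, y₁, z₁) = (0.5, 2.5, 1.5) − 0.01·(4, 5, 12) = (0.46, 2.45, 1.38)
(x₂, y₂, z₂) = (0.46, 2.45, 1.38) − 0.01·(3.68, 4.9, 11.04) = (0.4232, 2.401, 1.2696)
(x₃, y₃, z₃) = (0.4232, 2.401, 1.2696) − 0.01·(3.3856, 4.802, 10.1568) = (0.389344, 2.35298, 1.168032)
J(0.389344, 2.35298, 1.168032) = 11.60006489384

11.60006489384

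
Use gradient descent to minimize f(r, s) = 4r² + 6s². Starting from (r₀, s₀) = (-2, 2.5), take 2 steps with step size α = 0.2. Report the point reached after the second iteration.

∇f = (8r, 12s)
(r₁, s₁) = (-2, 2.5) − 0.2·(-16, 30) = (1.2, -3.5)
(r₂, s₂) = (1.2, -3.5) − 0.2·(9.6, -42) = (-0.72, 4.9)

(-0.72, 4.9)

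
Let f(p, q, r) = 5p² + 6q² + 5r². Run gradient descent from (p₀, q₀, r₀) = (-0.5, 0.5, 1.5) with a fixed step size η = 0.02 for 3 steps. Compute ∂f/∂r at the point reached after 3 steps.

∇f = (10p, 12q, 10r)
(p₁, q₁, r₁) = (-0.5, 0.5, 1.5) − 0.02·(-5, 6, 15) = (-0.4, 0.38, 1.2)
(p₂, q₂, r₂) = (-0.4, 0.38, 1.2) − 0.02·(-4, 4.56, 12) = (-0.32, 0.2888, 0.96)
(p₃, q₃, r₃) = (-0.32, 0.2888, 0.96) − 0.02·(-3.2, 3.4656, 9.6) = (-0.256, 0.219488, 0.768)
∂f/∂r at (-0.256, 0.219488, 0.768) = 7.68

7.68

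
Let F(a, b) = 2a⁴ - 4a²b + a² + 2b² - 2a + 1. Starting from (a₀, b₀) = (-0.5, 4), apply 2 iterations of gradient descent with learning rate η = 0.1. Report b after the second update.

2.656

∇F = (8a³ - 8ab + 2a - 2, -4a² + 4b)
(a₁, b₁) = (-0.5, 4) − 0.1·(12, 15) = (-1.7, 2.5)
(a₂, b₂) = (-1.7, 2.5) − 0.1·(-10.704, -1.56) = (-0.6296, 2.656)
b = 2.656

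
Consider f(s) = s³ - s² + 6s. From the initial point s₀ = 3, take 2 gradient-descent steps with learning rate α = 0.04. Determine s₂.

f′(s) = 3s² - 2s + 6
Step 1: f′(3) = 27; s₁ = 3 − 0.04·27 = 1.92
Step 2: f′(1.92) = 13.2192; s₂ = 1.92 − 0.04·13.2192 = 1.391232

1.391232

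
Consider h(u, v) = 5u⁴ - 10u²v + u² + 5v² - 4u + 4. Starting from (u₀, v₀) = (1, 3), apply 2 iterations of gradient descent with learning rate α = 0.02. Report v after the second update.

2.75712

∇h = (20u³ - 20uv + 2u - 4, -10u² + 10v)
(u₁, v₁) = (1, 3) − 0.02·(-42, 20) = (1.84, 2.6)
(u₂, v₂) = (1.84, 2.6) − 0.02·(28.59008, -7.856) = (1.2681984, 2.75712)
v = 2.75712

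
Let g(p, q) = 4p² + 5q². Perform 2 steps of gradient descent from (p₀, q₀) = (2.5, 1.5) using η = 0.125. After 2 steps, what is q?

0.09375

∇g = (8p, 10q)
Step 1: at (2.5, 1.5), ∇g = (20, 15) → (2.5, 1.5) − 0.125·(20, 15) = (0, -0.375)
Step 2: at (0, -0.375), ∇g = (0, -3.75) → (0, -0.375) − 0.125·(0, -3.75) = (0, 0.09375)
q = 0.09375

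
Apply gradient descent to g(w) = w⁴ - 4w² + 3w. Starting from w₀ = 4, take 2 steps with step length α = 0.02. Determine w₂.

g′(w) = 4w³ - 8w + 3
Step 1: g′(4) = 227; w₁ = 4 − 0.02·227 = -0.54
Step 2: g′(-0.54) = 6.690144; w₂ = -0.54 − 0.02·6.690144 = -0.67380288

-0.67380288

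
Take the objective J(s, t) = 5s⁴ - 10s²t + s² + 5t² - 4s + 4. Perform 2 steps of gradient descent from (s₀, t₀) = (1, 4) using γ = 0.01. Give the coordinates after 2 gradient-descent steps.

∇J = (20s³ - 20st + 2s - 4, -10s² + 10t)
(s₁, t₁) = (1, 4) − 0.01·(-62, 30) = (1.62, 3.7)
(s₂, t₂) = (1.62, 3.7) − 0.01·(-35.60944, 10.756) = (1.9760944, 3.59244)

(1.9760944, 3.59244)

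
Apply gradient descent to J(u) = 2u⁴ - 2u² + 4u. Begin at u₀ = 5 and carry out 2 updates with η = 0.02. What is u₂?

490.23763712

J′(u) = 8u³ - 4u + 4
Step 1: J′(5) = 984; u₁ = 5 − 0.02·984 = -14.68
Step 2: J′(-14.68) = -25245.881856; u₂ = -14.68 − 0.02·(-25245.881856) = 490.23763712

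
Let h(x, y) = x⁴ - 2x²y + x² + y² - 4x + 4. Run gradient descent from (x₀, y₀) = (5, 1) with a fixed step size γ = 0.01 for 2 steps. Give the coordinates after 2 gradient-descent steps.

∇h = (4x³ - 4xy + 2x - 4, -2x² + 2y)
Step 1: at (5, 1), ∇h = (486, -48) → (5, 1) − 0.01·(486, -48) = (0.14, 1.48)
Step 2: at (0.14, 1.48), ∇h = (-4.537824, 2.9208) → (0.14, 1.48) − 0.01·(-4.537824, 2.9208) = (0.18537824, 1.450792)

(0.18537824, 1.450792)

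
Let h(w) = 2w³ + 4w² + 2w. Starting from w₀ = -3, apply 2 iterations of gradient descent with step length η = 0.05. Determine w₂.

-9.208

h′(w) = 6w² + 8w + 2
w₁ = -3 − 0.05·32 = -4.6
w₂ = -4.6 − 0.05·92.16 = -9.208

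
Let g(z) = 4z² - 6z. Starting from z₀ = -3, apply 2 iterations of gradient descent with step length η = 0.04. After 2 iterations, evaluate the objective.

g′(z) = 8z - 6
z₁ = -3 − 0.04·(-30) = -1.8
z₂ = -1.8 − 0.04·(-20.4) = -0.984
g(-0.984) = 9.777024

9.777024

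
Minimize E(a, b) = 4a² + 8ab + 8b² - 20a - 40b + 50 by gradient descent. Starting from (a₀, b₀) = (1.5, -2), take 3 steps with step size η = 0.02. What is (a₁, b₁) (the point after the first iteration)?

(1.98, -0.8)

∇E = (8a + 8b - 20, 8a + 16b - 40)
Step 1: at (1.5, -2), ∇E = (-24, -60) → (1.5, -2) − 0.02·(-24, -60) = (1.98, -0.8)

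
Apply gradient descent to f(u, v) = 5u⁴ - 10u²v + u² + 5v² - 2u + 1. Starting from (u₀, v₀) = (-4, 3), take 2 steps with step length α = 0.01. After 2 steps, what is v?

8.095

∇f = (20u³ - 20uv + 2u - 2, -10u² + 10v)
(u₁, v₁) = (-4, 3) − 0.01·(-1050, -130) = (6.5, 4.3)
(u₂, v₂) = (6.5, 4.3) − 0.01·(4944.5, -379.5) = (-42.945, 8.095)
v = 8.095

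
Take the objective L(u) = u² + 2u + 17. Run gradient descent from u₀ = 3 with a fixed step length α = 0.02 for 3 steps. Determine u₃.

2.538944

L′(u) = 2u + 2
u₁ = 3 − 0.02·8 = 2.84
u₂ = 2.84 − 0.02·7.68 = 2.6864
u₃ = 2.6864 − 0.02·7.3728 = 2.538944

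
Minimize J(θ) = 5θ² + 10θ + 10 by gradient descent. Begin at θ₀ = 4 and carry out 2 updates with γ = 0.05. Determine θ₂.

0.25

J′(θ) = 10θ + 10
Step 1: J′(4) = 50; θ₁ = 4 − 0.05·50 = 1.5
Step 2: J′(1.5) = 25; θ₂ = 1.5 − 0.05·25 = 0.25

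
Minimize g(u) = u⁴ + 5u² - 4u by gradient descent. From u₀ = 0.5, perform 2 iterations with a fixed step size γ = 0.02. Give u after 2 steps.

0.44769416

g′(u) = 4u³ + 10u - 4
u₁ = 0.5 − 0.02·1.5 = 0.47
u₂ = 0.47 − 0.02·1.115292 = 0.44769416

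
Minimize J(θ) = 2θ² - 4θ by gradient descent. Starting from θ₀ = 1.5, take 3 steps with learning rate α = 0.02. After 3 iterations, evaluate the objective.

J′(θ) = 4θ - 4
θ₁ = 1.5 − 0.02·2 = 1.46
θ₂ = 1.46 − 0.02·1.84 = 1.4232
θ₃ = 1.4232 − 0.02·1.6928 = 1.389344
J(1.389344) = -1.696822499328

-1.696822499328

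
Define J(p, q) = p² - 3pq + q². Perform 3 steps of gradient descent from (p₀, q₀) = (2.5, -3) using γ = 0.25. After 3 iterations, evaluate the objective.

∇J = (2p - 3q, -3p + 2q)
(p₁, q₁) = (2.5, -3) − 0.25·(14, -13.5) = (-1, 0.375)
(p₂, q₂) = (-1, 0.375) − 0.25·(-3.125, 3.75) = (-0.21875, -0.5625)
(p₃, q₃) = (-0.21875, -0.5625) − 0.25·(1.25, -0.46875) = (-0.53125, -0.4453125)
J(-0.53125, -0.4453125) = -0.22918701171875

-0.22918701171875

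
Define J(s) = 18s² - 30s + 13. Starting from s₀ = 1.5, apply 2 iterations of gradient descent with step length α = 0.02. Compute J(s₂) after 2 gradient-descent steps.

J′(s) = 36s - 30
s₁ = 1.5 − 0.02·24 = 1.02
s₂ = 1.02 − 0.02·6.72 = 0.8856
J(0.8856) = 0.54917248

0.54917248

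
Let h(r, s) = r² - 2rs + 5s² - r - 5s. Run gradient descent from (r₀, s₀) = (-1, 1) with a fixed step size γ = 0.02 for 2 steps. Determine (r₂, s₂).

∇h = (2r - 2s - 1, -2r + 10s - 5)
Step 1: at (-1, 1), ∇h = (-5, 7) → (-1, 1) − 0.02·(-5, 7) = (-0.9, 0.86)
Step 2: at (-0.9, 0.86), ∇h = (-4.52, 5.4) → (-0.9, 0.86) − 0.02·(-4.52, 5.4) = (-0.8096, 0.752)

(-0.8096, 0.752)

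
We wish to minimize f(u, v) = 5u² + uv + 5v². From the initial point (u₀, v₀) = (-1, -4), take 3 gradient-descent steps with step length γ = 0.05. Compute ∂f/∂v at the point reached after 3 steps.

-4.752

∇f = (10u + v, u + 10v)
Step 1: at (-1, -4), ∇f = (-14, -41) → (-1, -4) − 0.05·(-14, -41) = (-0.3, -1.95)
Step 2: at (-0.3, -1.95), ∇f = (-4.95, -19.8) → (-0.3, -1.95) − 0.05·(-4.95, -19.8) = (-0.0525, -0.96)
Step 3: at (-0.0525, -0.96), ∇f = (-1.485, -9.6525) → (-0.0525, -0.96) − 0.05·(-1.485, -9.6525) = (0.02175, -0.477375)
∂f/∂v at (0.02175, -0.477375) = -4.752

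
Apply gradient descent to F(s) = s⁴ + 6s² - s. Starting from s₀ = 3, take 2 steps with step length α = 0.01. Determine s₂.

F′(s) = 4s³ + 12s - 1
s₁ = 3 − 0.01·143 = 1.57
s₂ = 1.57 − 0.01·33.319572 = 1.23680428

1.23680428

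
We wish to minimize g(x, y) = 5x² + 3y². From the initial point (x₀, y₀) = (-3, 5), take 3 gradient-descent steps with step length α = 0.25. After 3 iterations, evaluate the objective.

∇g = (10x, 6y)
(x₁, y₁) = (-3, 5) − 0.25·(-30, 30) = (4.5, -2.5)
(x₂, y₂) = (4.5, -2.5) − 0.25·(45, -15) = (-6.75, 1.25)
(x₃, y₃) = (-6.75, 1.25) − 0.25·(-67.5, 7.5) = (10.125, -0.625)
g(10.125, -0.625) = 513.75

513.75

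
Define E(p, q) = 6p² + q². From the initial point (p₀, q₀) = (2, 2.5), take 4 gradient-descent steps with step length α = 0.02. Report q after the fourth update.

∇E = (12p, 2q)
Step 1: at (2, 2.5), ∇E = (24, 5) → (2, 2.5) − 0.02·(24, 5) = (1.52, 2.4)
Step 2: at (1.52, 2.4), ∇E = (18.24, 4.8) → (1.52, 2.4) − 0.02·(18.24, 4.8) = (1.1552, 2.304)
Step 3: at (1.1552, 2.304), ∇E = (13.8624, 4.608) → (1.1552, 2.304) − 0.02·(13.8624, 4.608) = (0.877952, 2.21184)
Step 4: at (0.877952, 2.21184), ∇E = (10.535424, 4.42368) → (0.877952, 2.21184) − 0.02·(10.535424, 4.42368) = (0.66724352, 2.1233664)
q = 2.1233664

2.1233664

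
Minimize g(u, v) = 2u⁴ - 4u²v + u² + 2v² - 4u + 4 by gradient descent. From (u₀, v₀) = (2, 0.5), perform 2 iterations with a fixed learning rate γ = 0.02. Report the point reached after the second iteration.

∇g = (8u³ - 8uv + 2u - 4, -4u² + 4v)
Step 1: at (2, 0.5), ∇g = (56, -14) → (2, 0.5) − 0.02·(56, -14) = (0.88, 0.78)
Step 2: at (0.88, 0.78), ∇g = (-2.279424, 0.0224) → (0.88, 0.78) − 0.02·(-2.279424, 0.0224) = (0.92558848, 0.779552)

(0.92558848, 0.779552)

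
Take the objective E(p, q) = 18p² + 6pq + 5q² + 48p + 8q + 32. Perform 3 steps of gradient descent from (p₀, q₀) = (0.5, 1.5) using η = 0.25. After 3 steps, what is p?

∇E = (36p + 6q + 48, 6p + 10q + 8)
(p₁, q₁) = (0.5, 1.5) − 0.25·(75, 26) = (-18.25, -5)
(p₂, q₂) = (-18.25, -5) − 0.25·(-639, -151.5) = (141.5, 32.875)
(p₃, q₃) = (141.5, 32.875) − 0.25·(5339.25, 1185.75) = (-1193.3125, -263.5625)
p = -1193.3125

-1193.3125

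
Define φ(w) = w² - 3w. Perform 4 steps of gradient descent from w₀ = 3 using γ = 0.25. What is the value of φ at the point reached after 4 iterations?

φ′(w) = 2w - 3
Step 1: φ′(3) = 3; w₁ = 3 − 0.25·3 = 2.25
Step 2: φ′(2.25) = 1.5; w₂ = 2.25 − 0.25·1.5 = 1.875
Step 3: φ′(1.875) = 0.75; w₃ = 1.875 − 0.25·0.75 = 1.6875
Step 4: φ′(1.6875) = 0.375; w₄ = 1.6875 − 0.25·0.375 = 1.59375
φ(1.59375) = -2.2412109375

-2.2412109375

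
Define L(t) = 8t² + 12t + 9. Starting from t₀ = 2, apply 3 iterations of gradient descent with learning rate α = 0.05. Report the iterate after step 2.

L′(t) = 16t + 12
Step 1: L′(2) = 44; t₁ = 2 − 0.05·44 = -0.2
Step 2: L′(-0.2) = 8.8; t₂ = -0.2 − 0.05·8.8 = -0.64

-0.64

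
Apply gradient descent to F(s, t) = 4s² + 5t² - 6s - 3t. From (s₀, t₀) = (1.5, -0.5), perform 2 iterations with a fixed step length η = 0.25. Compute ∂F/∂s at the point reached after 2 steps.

6

∇F = (8s - 6, 10t - 3)
Step 1: at (1.5, -0.5), ∇F = (6, -8) → (1.5, -0.5) − 0.25·(6, -8) = (0, 1.5)
Step 2: at (0, 1.5), ∇F = (-6, 12) → (0, 1.5) − 0.25·(-6, 12) = (1.5, -1.5)
∂F/∂s at (1.5, -1.5) = 6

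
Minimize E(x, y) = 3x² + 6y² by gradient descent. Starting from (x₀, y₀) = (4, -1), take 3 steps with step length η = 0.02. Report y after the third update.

∇E = (6x, 12y)
Step 1: at (4, -1), ∇E = (24, -12) → (4, -1) − 0.02·(24, -12) = (3.52, -0.76)
Step 2: at (3.52, -0.76), ∇E = (21.12, -9.12) → (3.52, -0.76) − 0.02·(21.12, -9.12) = (3.0976, -0.5776)
Step 3: at (3.0976, -0.5776), ∇E = (18.5856, -6.9312) → (3.0976, -0.5776) − 0.02·(18.5856, -6.9312) = (2.725888, -0.438976)
y = -0.438976

-0.438976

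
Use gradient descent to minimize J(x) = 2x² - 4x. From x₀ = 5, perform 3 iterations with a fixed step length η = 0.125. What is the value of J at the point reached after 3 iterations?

-1.5

J′(x) = 4x - 4
x₁ = 5 − 0.125·16 = 3
x₂ = 3 − 0.125·8 = 2
x₃ = 2 − 0.125·4 = 1.5
J(1.5) = -1.5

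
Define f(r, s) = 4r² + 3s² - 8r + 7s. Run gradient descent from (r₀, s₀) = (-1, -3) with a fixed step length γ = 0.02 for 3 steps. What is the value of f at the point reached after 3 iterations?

∇f = (8r - 8, 6s + 7)
(r₁, s₁) = (-1, -3) − 0.02·(-16, -11) = (-0.68, -2.78)
(r₂, s₂) = (-0.68, -2.78) − 0.02·(-13.44, -9.68) = (-0.4112, -2.5864)
(r₃, s₃) = (-0.4112, -2.5864) − 0.02·(-11.2896, -8.5184) = (-0.185408, -2.416032)
f(-0.185408, -2.416032) = 2.220176380928

2.220176380928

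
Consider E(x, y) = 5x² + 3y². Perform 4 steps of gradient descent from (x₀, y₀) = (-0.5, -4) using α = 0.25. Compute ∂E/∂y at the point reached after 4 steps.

-1.5

∇E = (10x, 6y)
Step 1: at (-0.5, -4), ∇E = (-5, -24) → (-0.5, -4) − 0.25·(-5, -24) = (0.75, 2)
Step 2: at (0.75, 2), ∇E = (7.5, 12) → (0.75, 2) − 0.25·(7.5, 12) = (-1.125, -1)
Step 3: at (-1.125, -1), ∇E = (-11.25, -6) → (-1.125, -1) − 0.25·(-11.25, -6) = (1.6875, 0.5)
Step 4: at (1.6875, 0.5), ∇E = (16.875, 3) → (1.6875, 0.5) − 0.25·(16.875, 3) = (-2.53125, -0.25)
∂E/∂y at (-2.53125, -0.25) = -1.5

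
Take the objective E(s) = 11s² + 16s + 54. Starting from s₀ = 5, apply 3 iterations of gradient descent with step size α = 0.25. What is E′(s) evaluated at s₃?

E′(s) = 22s + 16
s₁ = 5 − 0.25·126 = -26.5
s₂ = -26.5 − 0.25·(-567) = 115.25
s₃ = 115.25 − 0.25·2551.5 = -522.625
E′(s) at (-522.625) = -11481.75

-11481.75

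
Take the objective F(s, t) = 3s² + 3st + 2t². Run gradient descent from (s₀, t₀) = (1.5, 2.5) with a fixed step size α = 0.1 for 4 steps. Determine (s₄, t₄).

(-0.29625, 0.41625)

∇F = (6s + 3t, 3s + 4t)
(s₁, t₁) = (1.5, 2.5) − 0.1·(16.5, 14.5) = (-0.15, 1.05)
(s₂, t₂) = (-0.15, 1.05) − 0.1·(2.25, 3.75) = (-0.375, 0.675)
(s₃, t₃) = (-0.375, 0.675) − 0.1·(-0.225, 1.575) = (-0.3525, 0.5175)
(s₄, t₄) = (-0.3525, 0.5175) − 0.1·(-0.5625, 1.0125) = (-0.29625, 0.41625)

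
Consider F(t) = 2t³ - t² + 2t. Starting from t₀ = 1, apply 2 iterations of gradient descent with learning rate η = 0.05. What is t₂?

F′(t) = 6t² - 2t + 2
Step 1: F′(1) = 6; t₁ = 1 − 0.05·6 = 0.7
Step 2: F′(0.7) = 3.54; t₂ = 0.7 − 0.05·3.54 = 0.523

0.523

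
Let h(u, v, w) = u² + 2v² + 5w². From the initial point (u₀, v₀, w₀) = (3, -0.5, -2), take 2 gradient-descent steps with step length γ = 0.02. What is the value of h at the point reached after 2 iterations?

16.19431552

∇h = (2u, 4v, 10w)
Step 1: at (3, -0.5, -2), ∇h = (6, -2, -20) → (3, -0.5, -2) − 0.02·(6, -2, -20) = (2.88, -0.46, -1.6)
Step 2: at (2.88, -0.46, -1.6), ∇h = (5.76, -1.84, -16) → (2.88, -0.46, -1.6) − 0.02·(5.76, -1.84, -16) = (2.7648, -0.4232, -1.28)
h(2.7648, -0.4232, -1.28) = 16.19431552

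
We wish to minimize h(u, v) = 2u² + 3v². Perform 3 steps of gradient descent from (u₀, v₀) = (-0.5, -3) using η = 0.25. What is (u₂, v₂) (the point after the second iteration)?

∇h = (4u, 6v)
Step 1: at (-0.5, -3), ∇h = (-2, -18) → (-0.5, -3) − 0.25·(-2, -18) = (0, 1.5)
Step 2: at (0, 1.5), ∇h = (0, 9) → (0, 1.5) − 0.25·(0, 9) = (0, -0.75)

(0, -0.75)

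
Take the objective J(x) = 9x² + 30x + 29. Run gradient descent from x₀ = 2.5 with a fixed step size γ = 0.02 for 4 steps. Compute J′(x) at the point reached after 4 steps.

12.582912

J′(x) = 18x + 30
Step 1: J′(2.5) = 75; x₁ = 2.5 − 0.02·75 = 1
Step 2: J′(1) = 48; x₂ = 1 − 0.02·48 = 0.04
Step 3: J′(0.04) = 30.72; x₃ = 0.04 − 0.02·30.72 = -0.5744
Step 4: J′(-0.5744) = 19.6608; x₄ = -0.5744 − 0.02·19.6608 = -0.967616
J′(x) at (-0.967616) = 12.582912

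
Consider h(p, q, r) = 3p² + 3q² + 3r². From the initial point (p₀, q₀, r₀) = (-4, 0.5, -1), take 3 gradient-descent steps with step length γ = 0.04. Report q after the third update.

∇h = (6p, 6q, 6r)
(p₁, q₁, r₁) = (-4, 0.5, -1) − 0.04·(-24, 3, -6) = (-3.04, 0.38, -0.76)
(p₂, q₂, r₂) = (-3.04, 0.38, -0.76) − 0.04·(-18.24, 2.28, -4.56) = (-2.3104, 0.2888, -0.5776)
(p₃, q₃, r₃) = (-2.3104, 0.2888, -0.5776) − 0.04·(-13.8624, 1.7328, -3.4656) = (-1.755904, 0.219488, -0.438976)
q = 0.219488

0.219488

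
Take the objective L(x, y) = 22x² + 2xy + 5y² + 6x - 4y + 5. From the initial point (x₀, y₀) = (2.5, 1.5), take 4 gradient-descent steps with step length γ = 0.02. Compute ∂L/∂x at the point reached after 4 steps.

-0.19557632

∇L = (44x + 2y + 6, 2x + 10y - 4)
(x₁, y₁) = (2.5, 1.5) − 0.02·(119, 16) = (0.12, 1.18)
(x₂, y₂) = (0.12, 1.18) − 0.02·(13.64, 8.04) = (-0.1528, 1.0192)
(x₃, y₃) = (-0.1528, 1.0192) − 0.02·(1.3152, 5.8864) = (-0.179104, 0.901472)
(x₄, y₄) = (-0.179104, 0.901472) − 0.02·(-0.077632, 4.656512) = (-0.17755136, 0.80834176)
∂L/∂x at (-0.17755136, 0.80834176) = -0.19557632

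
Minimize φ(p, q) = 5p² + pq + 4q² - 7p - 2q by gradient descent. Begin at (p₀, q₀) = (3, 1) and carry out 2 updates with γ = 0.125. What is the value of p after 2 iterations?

0.890625

∇φ = (10p + q - 7, p + 8q - 2)
(p₁, q₁) = (3, 1) − 0.125·(24, 9) = (0, -0.125)
(p₂, q₂) = (0, -0.125) − 0.125·(-7.125, -3) = (0.890625, 0.25)
p = 0.890625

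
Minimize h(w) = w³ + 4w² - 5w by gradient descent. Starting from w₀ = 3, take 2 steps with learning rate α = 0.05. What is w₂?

h′(w) = 3w² + 8w - 5
Step 1: h′(3) = 46; w₁ = 3 − 0.05·46 = 0.7
Step 2: h′(0.7) = 2.07; w₂ = 0.7 − 0.05·2.07 = 0.5965

0.5965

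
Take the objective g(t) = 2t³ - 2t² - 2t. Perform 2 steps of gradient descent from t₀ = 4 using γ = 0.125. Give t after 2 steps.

-33.171875

g′(t) = 6t² - 4t - 2
t₁ = 4 − 0.125·78 = -5.75
t₂ = -5.75 − 0.125·219.375 = -33.171875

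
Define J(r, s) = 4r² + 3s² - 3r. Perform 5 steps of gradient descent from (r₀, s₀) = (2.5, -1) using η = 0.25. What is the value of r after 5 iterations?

∇J = (8r - 3, 6s)
Step 1: at (2.5, -1), ∇J = (17, -6) → (2.5, -1) − 0.25·(17, -6) = (-1.75, 0.5)
Step 2: at (-1.75, 0.5), ∇J = (-17, 3) → (-1.75, 0.5) − 0.25·(-17, 3) = (2.5, -0.25)
Step 3: at (2.5, -0.25), ∇J = (17, -1.5) → (2.5, -0.25) − 0.25·(17, -1.5) = (-1.75, 0.125)
Step 4: at (-1.75, 0.125), ∇J = (-17, 0.75) → (-1.75, 0.125) − 0.25·(-17, 0.75) = (2.5, -0.0625)
Step 5: at (2.5, -0.0625), ∇J = (17, -0.375) → (2.5, -0.0625) − 0.25·(17, -0.375) = (-1.75, 0.03125)
r = -1.75

-1.75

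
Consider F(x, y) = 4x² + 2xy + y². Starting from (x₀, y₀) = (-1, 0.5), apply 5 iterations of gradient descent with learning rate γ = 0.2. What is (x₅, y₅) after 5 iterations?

(0.10816, 0.18928)

∇F = (8x + 2y, 2x + 2y)
Step 1: at (-1, 0.5), ∇F = (-7, -1) → (-1, 0.5) − 0.2·(-7, -1) = (0.4, 0.7)
Step 2: at (0.4, 0.7), ∇F = (4.6, 2.2) → (0.4, 0.7) − 0.2·(4.6, 2.2) = (-0.52, 0.26)
Step 3: at (-0.52, 0.26), ∇F = (-3.64, -0.52) → (-0.52, 0.26) − 0.2·(-3.64, -0.52) = (0.208, 0.364)
Step 4: at (0.208, 0.364), ∇F = (2.392, 1.144) → (0.208, 0.364) − 0.2·(2.392, 1.144) = (-0.2704, 0.1352)
Step 5: at (-0.2704, 0.1352), ∇F = (-1.8928, -0.2704) → (-0.2704, 0.1352) − 0.2·(-1.8928, -0.2704) = (0.10816, 0.18928)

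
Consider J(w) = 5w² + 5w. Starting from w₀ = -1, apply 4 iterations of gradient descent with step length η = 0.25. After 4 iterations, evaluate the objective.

30.7861328125

J′(w) = 10w + 5
Step 1: J′(-1) = -5; w₁ = -1 − 0.25·(-5) = 0.25
Step 2: J′(0.25) = 7.5; w₂ = 0.25 − 0.25·7.5 = -1.625
Step 3: J′(-1.625) = -11.25; w₃ = -1.625 − 0.25·(-11.25) = 1.1875
Step 4: J′(1.1875) = 16.875; w₄ = 1.1875 − 0.25·16.875 = -3.03125
J(-3.03125) = 30.7861328125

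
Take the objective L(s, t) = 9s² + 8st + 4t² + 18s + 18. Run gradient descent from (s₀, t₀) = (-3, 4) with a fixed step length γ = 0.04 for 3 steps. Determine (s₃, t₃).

∇L = (18s + 8t + 18, 8s + 8t)
Step 1: at (-3, 4), ∇L = (-4, 8) → (-3, 4) − 0.04·(-4, 8) = (-2.84, 3.68)
Step 2: at (-2.84, 3.68), ∇L = (-3.68, 6.72) → (-2.84, 3.68) − 0.04·(-3.68, 6.72) = (-2.6928, 3.4112)
Step 3: at (-2.6928, 3.4112), ∇L = (-3.1808, 5.7472) → (-2.6928, 3.4112) − 0.04·(-3.1808, 5.7472) = (-2.565568, 3.181312)

(-2.565568, 3.181312)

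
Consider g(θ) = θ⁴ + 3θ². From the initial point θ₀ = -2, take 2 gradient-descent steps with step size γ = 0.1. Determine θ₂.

-4.5696

g′(θ) = 4θ³ + 6θ
Step 1: g′(-2) = -44; θ₁ = -2 − 0.1·(-44) = 2.4
Step 2: g′(2.4) = 69.696; θ₂ = 2.4 − 0.1·69.696 = -4.5696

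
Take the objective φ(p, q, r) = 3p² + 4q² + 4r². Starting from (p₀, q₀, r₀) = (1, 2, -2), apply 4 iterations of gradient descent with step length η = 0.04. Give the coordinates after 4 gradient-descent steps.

(0.33362176, 0.42762752, -0.42762752)

∇φ = (6p, 8q, 8r)
(p₁, q₁, r₁) = (1, 2, -2) − 0.04·(6, 16, -16) = (0.76, 1.36, -1.36)
(p₂, q₂, r₂) = (0.76, 1.36, -1.36) − 0.04·(4.56, 10.88, -10.88) = (0.5776, 0.9248, -0.9248)
(p₃, q₃, r₃) = (0.5776, 0.9248, -0.9248) − 0.04·(3.4656, 7.3984, -7.3984) = (0.438976, 0.628864, -0.628864)
(p₄, q₄, r₄) = (0.438976, 0.628864, -0.628864) − 0.04·(2.633856, 5.030912, -5.030912) = (0.33362176, 0.42762752, -0.42762752)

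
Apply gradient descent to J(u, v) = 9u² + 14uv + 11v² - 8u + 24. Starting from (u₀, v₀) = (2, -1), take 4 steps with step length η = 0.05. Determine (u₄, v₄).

(1.16, -0.67)

∇J = (18u + 14v - 8, 14u + 22v)
Step 1: at (2, -1), ∇J = (14, 6) → (2, -1) − 0.05·(14, 6) = (1.3, -1.3)
Step 2: at (1.3, -1.3), ∇J = (-2.8, -10.4) → (1.3, -1.3) − 0.05·(-2.8, -10.4) = (1.44, -0.78)
Step 3: at (1.44, -0.78), ∇J = (7, 3) → (1.44, -0.78) − 0.05·(7, 3) = (1.09, -0.93)
Step 4: at (1.09, -0.93), ∇J = (-1.4, -5.2) → (1.09, -0.93) − 0.05·(-1.4, -5.2) = (1.16, -0.67)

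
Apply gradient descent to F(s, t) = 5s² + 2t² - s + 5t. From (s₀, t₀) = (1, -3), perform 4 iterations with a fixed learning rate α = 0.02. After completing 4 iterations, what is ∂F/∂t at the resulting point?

∇F = (10s - 1, 4t + 5)
Step 1: at (1, -3), ∇F = (9, -7) → (1, -3) − 0.02·(9, -7) = (0.82, -2.86)
Step 2: at (0.82, -2.86), ∇F = (7.2, -6.44) → (0.82, -2.86) − 0.02·(7.2, -6.44) = (0.676, -2.7312)
Step 3: at (0.676, -2.7312), ∇F = (5.76, -5.9248) → (0.676, -2.7312) − 0.02·(5.76, -5.9248) = (0.5608, -2.612704)
Step 4: at (0.5608, -2.612704), ∇F = (4.608, -5.450816) → (0.5608, -2.612704) − 0.02·(4.608, -5.450816) = (0.46864, -2.50368768)
∂F/∂t at (0.46864, -2.50368768) = -5.01475072

-5.01475072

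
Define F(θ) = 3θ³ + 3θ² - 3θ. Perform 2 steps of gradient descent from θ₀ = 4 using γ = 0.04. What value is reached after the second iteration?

-4.2896

F′(θ) = 9θ² + 6θ - 3
θ₁ = 4 − 0.04·165 = -2.6
θ₂ = -2.6 − 0.04·42.24 = -4.2896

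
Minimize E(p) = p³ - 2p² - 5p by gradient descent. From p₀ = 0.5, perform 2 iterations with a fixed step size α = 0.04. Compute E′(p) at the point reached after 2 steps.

-5.99498125

E′(p) = 3p² - 4p - 5
p₁ = 0.5 − 0.04·(-6.25) = 0.75
p₂ = 0.75 − 0.04·(-6.3125) = 1.0025
E′(p) at (1.0025) = -5.99498125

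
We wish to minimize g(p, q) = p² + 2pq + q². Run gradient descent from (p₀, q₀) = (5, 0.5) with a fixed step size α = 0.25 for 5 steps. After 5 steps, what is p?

∇g = (2p + 2q, 2p + 2q)
Step 1: at (5, 0.5), ∇g = (11, 11) → (5, 0.5) − 0.25·(11, 11) = (2.25, -2.25)
Step 2: at (2.25, -2.25), ∇g = (0, 0) → (2.25, -2.25) − 0.25·(0, 0) = (2.25, -2.25)
Step 3: at (2.25, -2.25), ∇g = (0, 0) → (2.25, -2.25) − 0.25·(0, 0) = (2.25, -2.25)
Step 4: at (2.25, -2.25), ∇g = (0, 0) → (2.25, -2.25) − 0.25·(0, 0) = (2.25, -2.25)
Step 5: at (2.25, -2.25), ∇g = (0, 0) → (2.25, -2.25) − 0.25·(0, 0) = (2.25, -2.25)
p = 2.25

2.25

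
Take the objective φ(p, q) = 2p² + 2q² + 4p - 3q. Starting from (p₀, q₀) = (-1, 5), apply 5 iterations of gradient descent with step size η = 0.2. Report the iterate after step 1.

∇φ = (4p + 4, 4q - 3)
(p₁, q₁) = (-1, 5) − 0.2·(0, 17) = (-1, 1.6)

(-1, 1.6)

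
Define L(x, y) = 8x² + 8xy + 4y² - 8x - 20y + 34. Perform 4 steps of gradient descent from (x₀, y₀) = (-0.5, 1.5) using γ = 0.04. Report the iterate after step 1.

∇L = (16x + 8y - 8, 8x + 8y - 20)
Step 1: at (-0.5, 1.5), ∇L = (-4, -12) → (-0.5, 1.5) − 0.04·(-4, -12) = (-0.34, 1.98)

(-0.34, 1.98)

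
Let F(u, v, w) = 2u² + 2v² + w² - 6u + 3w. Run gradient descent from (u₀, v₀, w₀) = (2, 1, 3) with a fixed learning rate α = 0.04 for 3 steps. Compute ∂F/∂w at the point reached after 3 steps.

7.008192

∇F = (4u - 6, 4v, 2w + 3)
(u₁, v₁, w₁) = (2, 1, 3) − 0.04·(2, 4, 9) = (1.92, 0.84, 2.64)
(u₂, v₂, w₂) = (1.92, 0.84, 2.64) − 0.04·(1.68, 3.36, 8.28) = (1.8528, 0.7056, 2.3088)
(u₃, v₃, w₃) = (1.8528, 0.7056, 2.3088) − 0.04·(1.4112, 2.8224, 7.6176) = (1.796352, 0.592704, 2.004096)
∂F/∂w at (1.796352, 0.592704, 2.004096) = 7.008192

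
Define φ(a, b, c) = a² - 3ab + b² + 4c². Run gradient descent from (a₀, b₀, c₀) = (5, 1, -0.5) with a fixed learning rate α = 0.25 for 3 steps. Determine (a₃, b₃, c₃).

(5.828125, 5.890625, 0.5)

∇φ = (2a - 3b, -3a + 2b, 8c)
(a₁, b₁, c₁) = (5, 1, -0.5) − 0.25·(7, -13, -4) = (3.25, 4.25, 0.5)
(a₂, b₂, c₂) = (3.25, 4.25, 0.5) − 0.25·(-6.25, -1.25, 4) = (4.8125, 4.5625, -0.5)
(a₃, b₃, c₃) = (4.8125, 4.5625, -0.5) − 0.25·(-4.0625, -5.3125, -4) = (5.828125, 5.890625, 0.5)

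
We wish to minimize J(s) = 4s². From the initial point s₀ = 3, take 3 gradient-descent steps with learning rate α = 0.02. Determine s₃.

1.778112

J′(s) = 8s
s₁ = 3 − 0.02·24 = 2.52
s₂ = 2.52 − 0.02·20.16 = 2.1168
s₃ = 2.1168 − 0.02·16.9344 = 1.778112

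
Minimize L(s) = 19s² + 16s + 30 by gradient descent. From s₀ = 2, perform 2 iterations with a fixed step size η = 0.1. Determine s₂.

18.56

L′(s) = 38s + 16
Step 1: L′(2) = 92; s₁ = 2 − 0.1·92 = -7.2
Step 2: L′(-7.2) = -257.6; s₂ = -7.2 − 0.1·(-257.6) = 18.56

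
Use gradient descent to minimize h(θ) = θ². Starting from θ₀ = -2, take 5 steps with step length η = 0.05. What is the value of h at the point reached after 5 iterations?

h′(θ) = 2θ
θ₁ = -2 − 0.05·(-4) = -1.8
θ₂ = -1.8 − 0.05·(-3.6) = -1.62
θ₃ = -1.62 − 0.05·(-3.24) = -1.458
θ₄ = -1.458 − 0.05·(-2.916) = -1.3122
θ₅ = -1.3122 − 0.05·(-2.6244) = -1.18098
h(-1.18098) = 1.3947137604

1.3947137604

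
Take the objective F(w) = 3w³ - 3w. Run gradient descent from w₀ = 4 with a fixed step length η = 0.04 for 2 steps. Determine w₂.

-2.488256

F′(w) = 9w² - 3
Step 1: F′(4) = 141; w₁ = 4 − 0.04·141 = -1.64
Step 2: F′(-1.64) = 21.2064; w₂ = -1.64 − 0.04·21.2064 = -2.488256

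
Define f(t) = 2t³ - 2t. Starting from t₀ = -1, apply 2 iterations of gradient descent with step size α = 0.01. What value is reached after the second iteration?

f′(t) = 6t² - 2
t₁ = -1 − 0.01·4 = -1.04
t₂ = -1.04 − 0.01·4.4896 = -1.084896

-1.084896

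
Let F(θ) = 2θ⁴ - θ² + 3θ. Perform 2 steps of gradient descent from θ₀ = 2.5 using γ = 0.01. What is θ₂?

1.10152936

F′(θ) = 8θ³ - 2θ + 3
Step 1: F′(2.5) = 123; θ₁ = 2.5 − 0.01·123 = 1.27
Step 2: F′(1.27) = 16.847064; θ₂ = 1.27 − 0.01·16.847064 = 1.10152936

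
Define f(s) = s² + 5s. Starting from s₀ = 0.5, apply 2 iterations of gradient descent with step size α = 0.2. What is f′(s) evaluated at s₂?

2.16

f′(s) = 2s + 5
s₁ = 0.5 − 0.2·6 = -0.7
s₂ = -0.7 − 0.2·3.6 = -1.42
f′(s) at (-1.42) = 2.16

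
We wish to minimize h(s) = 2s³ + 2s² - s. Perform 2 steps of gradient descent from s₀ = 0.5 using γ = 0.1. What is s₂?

0.2125

h′(s) = 6s² + 4s - 1
s₁ = 0.5 − 0.1·2.5 = 0.25
s₂ = 0.25 − 0.1·0.375 = 0.2125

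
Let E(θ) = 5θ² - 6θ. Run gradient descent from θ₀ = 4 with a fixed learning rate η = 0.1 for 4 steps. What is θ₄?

E′(θ) = 10θ - 6
Step 1: E′(4) = 34; θ₁ = 4 − 0.1·34 = 0.6
Step 2: E′(0.6) = 0; θ₂ = 0.6 − 0.1·0 = 0.6
Step 3: E′(0.6) = 0; θ₃ = 0.6 − 0.1·0 = 0.6
Step 4: E′(0.6) = 0; θ₄ = 0.6 − 0.1·0 = 0.6

0.6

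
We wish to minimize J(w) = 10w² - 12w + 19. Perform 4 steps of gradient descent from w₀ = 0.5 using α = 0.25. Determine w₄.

-25

J′(w) = 20w - 12
Step 1: J′(0.5) = -2; w₁ = 0.5 − 0.25·(-2) = 1
Step 2: J′(1) = 8; w₂ = 1 − 0.25·8 = -1
Step 3: J′(-1) = -32; w₃ = -1 − 0.25·(-32) = 7
Step 4: J′(7) = 128; w₄ = 7 − 0.25·128 = -25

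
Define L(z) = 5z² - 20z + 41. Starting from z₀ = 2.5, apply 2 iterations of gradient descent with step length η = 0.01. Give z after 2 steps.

2.405

L′(z) = 10z - 20
Step 1: L′(2.5) = 5; z₁ = 2.5 − 0.01·5 = 2.45
Step 2: L′(2.45) = 4.5; z₂ = 2.45 − 0.01·4.5 = 2.405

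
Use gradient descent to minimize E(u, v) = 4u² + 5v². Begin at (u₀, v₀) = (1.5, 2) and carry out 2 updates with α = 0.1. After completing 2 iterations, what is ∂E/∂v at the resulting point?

∇E = (8u, 10v)
Step 1: at (1.5, 2), ∇E = (12, 20) → (1.5, 2) − 0.1·(12, 20) = (0.3, 0)
Step 2: at (0.3, 0), ∇E = (2.4, 0) → (0.3, 0) − 0.1·(2.4, 0) = (0.06, 0)
∂E/∂v at (0.06, 0) = 0

0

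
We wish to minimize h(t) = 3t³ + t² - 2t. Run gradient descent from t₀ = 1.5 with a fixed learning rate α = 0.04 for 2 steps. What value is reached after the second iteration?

0.5259

h′(t) = 9t² + 2t - 2
Step 1: h′(1.5) = 21.25; t₁ = 1.5 − 0.04·21.25 = 0.65
Step 2: h′(0.65) = 3.1025; t₂ = 0.65 − 0.04·3.1025 = 0.5259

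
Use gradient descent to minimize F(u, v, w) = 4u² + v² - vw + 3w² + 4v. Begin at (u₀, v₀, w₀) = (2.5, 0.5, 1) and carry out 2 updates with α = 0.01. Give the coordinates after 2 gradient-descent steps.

∇F = (8u, 2v - w + 4, -v + 6w)
Step 1: at (2.5, 0.5, 1), ∇F = (20, 4, 5.5) → (2.5, 0.5, 1) − 0.01·(20, 4, 5.5) = (2.3, 0.46, 0.945)
Step 2: at (2.3, 0.46, 0.945), ∇F = (18.4, 3.975, 5.21) → (2.3, 0.46, 0.945) − 0.01·(18.4, 3.975, 5.21) = (2.116, 0.42025, 0.8929)

(2.116, 0.42025, 0.8929)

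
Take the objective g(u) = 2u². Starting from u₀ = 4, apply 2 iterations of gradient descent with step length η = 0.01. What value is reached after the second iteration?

g′(u) = 4u
Step 1: g′(4) = 16; u₁ = 4 − 0.01·16 = 3.84
Step 2: g′(3.84) = 15.36; u₂ = 3.84 − 0.01·15.36 = 3.6864

3.6864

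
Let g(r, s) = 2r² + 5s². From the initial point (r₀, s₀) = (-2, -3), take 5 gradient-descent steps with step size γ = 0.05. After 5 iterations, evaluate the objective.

∇g = (4r, 10s)
(r₁, s₁) = (-2, -3) − 0.05·(-8, -30) = (-1.6, -1.5)
(r₂, s₂) = (-1.6, -1.5) − 0.05·(-6.4, -15) = (-1.28, -0.75)
(r₃, s₃) = (-1.28, -0.75) − 0.05·(-5.12, -7.5) = (-1.024, -0.375)
(r₄, s₄) = (-1.024, -0.375) − 0.05·(-4.096, -3.75) = (-0.8192, -0.1875)
(r₅, s₅) = (-0.8192, -0.1875) − 0.05·(-3.2768, -1.875) = (-0.65536, -0.09375)
g(-0.65536, -0.09375) = 0.9029387717

0.9029387717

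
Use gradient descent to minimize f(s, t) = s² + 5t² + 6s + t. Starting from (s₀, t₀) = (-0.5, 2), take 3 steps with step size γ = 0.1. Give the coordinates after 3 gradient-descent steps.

(-1.72, -0.1)

∇f = (2s + 6, 10t + 1)
Step 1: at (-0.5, 2), ∇f = (5, 21) → (-0.5, 2) − 0.1·(5, 21) = (-1, -0.1)
Step 2: at (-1, -0.1), ∇f = (4, 0) → (-1, -0.1) − 0.1·(4, 0) = (-1.4, -0.1)
Step 3: at (-1.4, -0.1), ∇f = (3.2, 0) → (-1.4, -0.1) − 0.1·(3.2, 0) = (-1.72, -0.1)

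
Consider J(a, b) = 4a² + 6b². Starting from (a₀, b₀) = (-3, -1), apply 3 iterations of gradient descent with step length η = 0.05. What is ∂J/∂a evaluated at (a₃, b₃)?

-5.184

∇J = (8a, 12b)
Step 1: at (-3, -1), ∇J = (-24, -12) → (-3, -1) − 0.05·(-24, -12) = (-1.8, -0.4)
Step 2: at (-1.8, -0.4), ∇J = (-14.4, -4.8) → (-1.8, -0.4) − 0.05·(-14.4, -4.8) = (-1.08, -0.16)
Step 3: at (-1.08, -0.16), ∇J = (-8.64, -1.92) → (-1.08, -0.16) − 0.05·(-8.64, -1.92) = (-0.648, -0.064)
∂J/∂a at (-0.648, -0.064) = -5.184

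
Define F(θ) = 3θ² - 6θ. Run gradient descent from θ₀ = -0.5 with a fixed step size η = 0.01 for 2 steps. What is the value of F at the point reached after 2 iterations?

F′(θ) = 6θ - 6
Step 1: F′(-0.5) = -9; θ₁ = -0.5 − 0.01·(-9) = -0.41
Step 2: F′(-0.41) = -8.46; θ₂ = -0.41 − 0.01·(-8.46) = -0.3254
F(-0.3254) = 2.27005548

2.27005548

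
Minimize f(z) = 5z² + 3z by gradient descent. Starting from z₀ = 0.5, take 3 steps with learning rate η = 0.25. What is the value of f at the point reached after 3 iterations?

f′(z) = 10z + 3
Step 1: f′(0.5) = 8; z₁ = 0.5 − 0.25·8 = -1.5
Step 2: f′(-1.5) = -12; z₂ = -1.5 − 0.25·(-12) = 1.5
Step 3: f′(1.5) = 18; z₃ = 1.5 − 0.25·18 = -3
f(-3) = 36

36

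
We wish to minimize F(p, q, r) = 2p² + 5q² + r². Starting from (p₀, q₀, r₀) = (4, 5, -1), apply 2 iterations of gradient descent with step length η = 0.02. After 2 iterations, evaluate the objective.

∇F = (4p, 10q, 2r)
(p₁, q₁, r₁) = (4, 5, -1) − 0.02·(16, 50, -2) = (3.68, 4, -0.96)
(p₂, q₂, r₂) = (3.68, 4, -0.96) − 0.02·(14.72, 40, -1.92) = (3.3856, 3.2, -0.9216)
F(3.3856, 3.2, -0.9216) = 74.97392128

74.97392128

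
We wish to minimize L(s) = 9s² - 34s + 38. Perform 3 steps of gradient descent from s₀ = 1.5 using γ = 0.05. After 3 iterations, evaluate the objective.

5.88889025

L′(s) = 18s - 34
s₁ = 1.5 − 0.05·(-7) = 1.85
s₂ = 1.85 − 0.05·(-0.7) = 1.885
s₃ = 1.885 − 0.05·(-0.07) = 1.8885
L(1.8885) = 5.88889025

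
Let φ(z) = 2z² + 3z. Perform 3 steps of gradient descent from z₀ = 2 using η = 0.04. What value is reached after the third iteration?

φ′(z) = 4z + 3
z₁ = 2 − 0.04·11 = 1.56
z₂ = 1.56 − 0.04·9.24 = 1.1904
z₃ = 1.1904 − 0.04·7.7616 = 0.879936

0.879936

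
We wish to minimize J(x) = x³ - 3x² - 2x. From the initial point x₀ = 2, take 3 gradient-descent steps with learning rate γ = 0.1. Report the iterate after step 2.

2.268

J′(x) = 3x² - 6x - 2
x₁ = 2 − 0.1·(-2) = 2.2
x₂ = 2.2 − 0.1·(-0.68) = 2.268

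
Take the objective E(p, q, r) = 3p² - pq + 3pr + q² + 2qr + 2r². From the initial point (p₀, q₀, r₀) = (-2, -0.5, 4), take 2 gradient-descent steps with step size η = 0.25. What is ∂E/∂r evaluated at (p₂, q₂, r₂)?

∇E = (6p - q + 3r, -p + 2q + 2r, 3p + 2q + 4r)
(p₁, q₁, r₁) = (-2, -0.5, 4) − 0.25·(0.5, 9, 9) = (-2.125, -2.75, 1.75)
(p₂, q₂, r₂) = (-2.125, -2.75, 1.75) − 0.25·(-4.75, 0.125, -4.875) = (-0.9375, -2.78125, 2.96875)
∂E/∂r at (-0.9375, -2.78125, 2.96875) = 3.5

3.5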